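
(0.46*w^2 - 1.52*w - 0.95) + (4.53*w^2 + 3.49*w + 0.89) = 4.99*w^2 + 1.97*w - 0.0599999999999999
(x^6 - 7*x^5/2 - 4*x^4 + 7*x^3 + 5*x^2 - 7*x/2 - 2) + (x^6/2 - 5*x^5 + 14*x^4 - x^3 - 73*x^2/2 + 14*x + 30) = 3*x^6/2 - 17*x^5/2 + 10*x^4 + 6*x^3 - 63*x^2/2 + 21*x/2 + 28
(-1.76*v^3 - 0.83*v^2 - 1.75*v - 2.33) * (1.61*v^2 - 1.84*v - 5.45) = -2.8336*v^5 + 1.9021*v^4 + 8.3017*v^3 + 3.9922*v^2 + 13.8247*v + 12.6985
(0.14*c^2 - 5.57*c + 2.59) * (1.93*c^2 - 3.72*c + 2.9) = 0.2702*c^4 - 11.2709*c^3 + 26.1251*c^2 - 25.7878*c + 7.511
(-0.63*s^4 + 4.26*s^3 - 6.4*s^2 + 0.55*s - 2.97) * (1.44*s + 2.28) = -0.9072*s^5 + 4.698*s^4 + 0.496799999999999*s^3 - 13.8*s^2 - 3.0228*s - 6.7716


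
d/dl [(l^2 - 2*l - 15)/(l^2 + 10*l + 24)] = 6*(2*l^2 + 13*l + 17)/(l^4 + 20*l^3 + 148*l^2 + 480*l + 576)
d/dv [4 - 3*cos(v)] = 3*sin(v)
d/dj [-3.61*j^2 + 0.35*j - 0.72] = 0.35 - 7.22*j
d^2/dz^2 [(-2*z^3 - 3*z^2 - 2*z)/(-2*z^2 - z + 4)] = 8*(5*z^3 + 12*z^2 + 36*z + 14)/(8*z^6 + 12*z^5 - 42*z^4 - 47*z^3 + 84*z^2 + 48*z - 64)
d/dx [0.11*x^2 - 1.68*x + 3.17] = 0.22*x - 1.68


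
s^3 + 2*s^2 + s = s*(s + 1)^2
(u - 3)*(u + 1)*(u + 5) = u^3 + 3*u^2 - 13*u - 15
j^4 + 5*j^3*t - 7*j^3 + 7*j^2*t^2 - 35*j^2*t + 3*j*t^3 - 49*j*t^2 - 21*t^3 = (j - 7)*(j + t)^2*(j + 3*t)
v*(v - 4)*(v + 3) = v^3 - v^2 - 12*v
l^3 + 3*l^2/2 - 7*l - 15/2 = (l - 5/2)*(l + 1)*(l + 3)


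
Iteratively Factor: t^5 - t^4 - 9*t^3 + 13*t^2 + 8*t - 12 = (t + 3)*(t^4 - 4*t^3 + 3*t^2 + 4*t - 4) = (t - 2)*(t + 3)*(t^3 - 2*t^2 - t + 2) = (t - 2)*(t - 1)*(t + 3)*(t^2 - t - 2) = (t - 2)^2*(t - 1)*(t + 3)*(t + 1)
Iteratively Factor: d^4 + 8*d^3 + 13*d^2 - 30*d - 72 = (d + 4)*(d^3 + 4*d^2 - 3*d - 18) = (d + 3)*(d + 4)*(d^2 + d - 6) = (d - 2)*(d + 3)*(d + 4)*(d + 3)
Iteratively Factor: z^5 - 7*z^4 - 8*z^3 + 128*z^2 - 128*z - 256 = (z - 4)*(z^4 - 3*z^3 - 20*z^2 + 48*z + 64) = (z - 4)*(z + 4)*(z^3 - 7*z^2 + 8*z + 16) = (z - 4)*(z + 1)*(z + 4)*(z^2 - 8*z + 16) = (z - 4)^2*(z + 1)*(z + 4)*(z - 4)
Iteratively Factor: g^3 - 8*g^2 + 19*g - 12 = (g - 1)*(g^2 - 7*g + 12) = (g - 4)*(g - 1)*(g - 3)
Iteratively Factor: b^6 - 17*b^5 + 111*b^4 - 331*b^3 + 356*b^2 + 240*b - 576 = (b - 4)*(b^5 - 13*b^4 + 59*b^3 - 95*b^2 - 24*b + 144) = (b - 4)^2*(b^4 - 9*b^3 + 23*b^2 - 3*b - 36) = (b - 4)^2*(b + 1)*(b^3 - 10*b^2 + 33*b - 36) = (b - 4)^3*(b + 1)*(b^2 - 6*b + 9) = (b - 4)^3*(b - 3)*(b + 1)*(b - 3)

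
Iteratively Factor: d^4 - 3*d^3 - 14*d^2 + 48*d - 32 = (d - 1)*(d^3 - 2*d^2 - 16*d + 32) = (d - 1)*(d + 4)*(d^2 - 6*d + 8) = (d - 2)*(d - 1)*(d + 4)*(d - 4)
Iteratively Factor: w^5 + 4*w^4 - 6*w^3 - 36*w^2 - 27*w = (w - 3)*(w^4 + 7*w^3 + 15*w^2 + 9*w) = (w - 3)*(w + 3)*(w^3 + 4*w^2 + 3*w) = (w - 3)*(w + 1)*(w + 3)*(w^2 + 3*w) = w*(w - 3)*(w + 1)*(w + 3)*(w + 3)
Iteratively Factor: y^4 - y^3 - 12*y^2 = (y - 4)*(y^3 + 3*y^2) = (y - 4)*(y + 3)*(y^2) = y*(y - 4)*(y + 3)*(y)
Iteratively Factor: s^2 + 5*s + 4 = (s + 1)*(s + 4)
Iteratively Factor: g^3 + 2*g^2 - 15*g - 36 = (g + 3)*(g^2 - g - 12) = (g + 3)^2*(g - 4)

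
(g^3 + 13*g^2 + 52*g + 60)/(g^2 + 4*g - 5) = (g^2 + 8*g + 12)/(g - 1)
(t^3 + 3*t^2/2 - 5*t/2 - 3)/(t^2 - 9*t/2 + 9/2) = (t^2 + 3*t + 2)/(t - 3)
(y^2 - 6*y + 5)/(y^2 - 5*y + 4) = (y - 5)/(y - 4)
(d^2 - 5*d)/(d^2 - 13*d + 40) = d/(d - 8)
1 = 1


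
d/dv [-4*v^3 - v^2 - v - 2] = -12*v^2 - 2*v - 1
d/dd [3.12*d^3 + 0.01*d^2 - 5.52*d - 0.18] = 9.36*d^2 + 0.02*d - 5.52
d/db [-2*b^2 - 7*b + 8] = -4*b - 7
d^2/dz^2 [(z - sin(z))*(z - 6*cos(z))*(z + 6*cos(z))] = z^2*sin(z) - 4*z*cos(z) + 72*z*cos(2*z) + 6*z - 11*sin(z) + 72*sin(2*z) - 81*sin(3*z)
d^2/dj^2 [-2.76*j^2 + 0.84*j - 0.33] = -5.52000000000000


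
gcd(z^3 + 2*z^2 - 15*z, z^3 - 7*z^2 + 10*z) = z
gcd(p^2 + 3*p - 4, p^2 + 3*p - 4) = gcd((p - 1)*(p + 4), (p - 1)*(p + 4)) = p^2 + 3*p - 4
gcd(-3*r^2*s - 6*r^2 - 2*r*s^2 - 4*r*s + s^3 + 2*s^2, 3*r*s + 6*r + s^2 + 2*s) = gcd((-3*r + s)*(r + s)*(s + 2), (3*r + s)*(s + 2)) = s + 2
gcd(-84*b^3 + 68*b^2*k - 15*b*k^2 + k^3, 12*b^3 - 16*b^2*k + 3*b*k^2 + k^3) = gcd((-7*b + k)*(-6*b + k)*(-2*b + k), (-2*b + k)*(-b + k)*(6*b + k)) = 2*b - k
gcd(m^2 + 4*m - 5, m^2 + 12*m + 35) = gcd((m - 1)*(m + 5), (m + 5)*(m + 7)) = m + 5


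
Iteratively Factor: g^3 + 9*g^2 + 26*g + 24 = (g + 4)*(g^2 + 5*g + 6) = (g + 3)*(g + 4)*(g + 2)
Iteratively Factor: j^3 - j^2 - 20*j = (j - 5)*(j^2 + 4*j) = j*(j - 5)*(j + 4)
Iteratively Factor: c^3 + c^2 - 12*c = (c)*(c^2 + c - 12) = c*(c + 4)*(c - 3)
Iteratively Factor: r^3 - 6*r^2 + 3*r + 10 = (r + 1)*(r^2 - 7*r + 10) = (r - 2)*(r + 1)*(r - 5)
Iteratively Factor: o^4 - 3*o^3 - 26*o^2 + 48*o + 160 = (o + 2)*(o^3 - 5*o^2 - 16*o + 80) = (o - 5)*(o + 2)*(o^2 - 16) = (o - 5)*(o - 4)*(o + 2)*(o + 4)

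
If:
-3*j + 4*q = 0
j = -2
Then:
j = -2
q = -3/2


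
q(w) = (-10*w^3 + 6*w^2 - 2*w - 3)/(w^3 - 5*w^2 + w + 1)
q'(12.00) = 0.85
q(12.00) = -16.10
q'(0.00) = 1.00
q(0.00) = -3.00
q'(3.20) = 18.65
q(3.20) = 19.37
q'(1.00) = -3.50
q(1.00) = 4.50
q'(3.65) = 37.30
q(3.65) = 31.24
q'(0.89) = -9.92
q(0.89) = 5.18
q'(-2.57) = 0.78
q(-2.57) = -4.10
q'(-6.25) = 0.35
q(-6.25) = -6.04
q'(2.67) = 10.19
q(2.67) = 12.05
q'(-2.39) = 0.82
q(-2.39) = -3.96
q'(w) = (-30*w^2 + 12*w - 2)/(w^3 - 5*w^2 + w + 1) + (-3*w^2 + 10*w - 1)*(-10*w^3 + 6*w^2 - 2*w - 3)/(w^3 - 5*w^2 + w + 1)^2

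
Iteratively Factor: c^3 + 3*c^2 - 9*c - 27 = (c + 3)*(c^2 - 9) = (c - 3)*(c + 3)*(c + 3)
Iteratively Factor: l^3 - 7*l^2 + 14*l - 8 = (l - 4)*(l^2 - 3*l + 2) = (l - 4)*(l - 2)*(l - 1)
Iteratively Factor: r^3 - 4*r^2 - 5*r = (r)*(r^2 - 4*r - 5) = r*(r - 5)*(r + 1)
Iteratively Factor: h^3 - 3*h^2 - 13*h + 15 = (h + 3)*(h^2 - 6*h + 5) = (h - 5)*(h + 3)*(h - 1)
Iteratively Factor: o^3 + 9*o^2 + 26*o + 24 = (o + 3)*(o^2 + 6*o + 8) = (o + 3)*(o + 4)*(o + 2)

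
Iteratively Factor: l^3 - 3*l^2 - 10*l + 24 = (l + 3)*(l^2 - 6*l + 8) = (l - 4)*(l + 3)*(l - 2)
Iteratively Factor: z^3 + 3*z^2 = (z)*(z^2 + 3*z) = z^2*(z + 3)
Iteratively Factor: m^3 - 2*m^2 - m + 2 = (m - 2)*(m^2 - 1) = (m - 2)*(m - 1)*(m + 1)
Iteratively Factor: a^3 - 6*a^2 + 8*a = (a - 4)*(a^2 - 2*a) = (a - 4)*(a - 2)*(a)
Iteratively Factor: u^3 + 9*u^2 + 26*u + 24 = (u + 2)*(u^2 + 7*u + 12) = (u + 2)*(u + 3)*(u + 4)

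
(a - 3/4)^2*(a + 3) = a^3 + 3*a^2/2 - 63*a/16 + 27/16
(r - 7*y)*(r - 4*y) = r^2 - 11*r*y + 28*y^2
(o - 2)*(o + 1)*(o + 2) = o^3 + o^2 - 4*o - 4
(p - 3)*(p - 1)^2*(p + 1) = p^4 - 4*p^3 + 2*p^2 + 4*p - 3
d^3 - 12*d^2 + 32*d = d*(d - 8)*(d - 4)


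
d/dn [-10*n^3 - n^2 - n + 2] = -30*n^2 - 2*n - 1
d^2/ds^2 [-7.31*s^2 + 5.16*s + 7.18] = -14.6200000000000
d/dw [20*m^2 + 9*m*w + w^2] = 9*m + 2*w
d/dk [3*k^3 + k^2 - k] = 9*k^2 + 2*k - 1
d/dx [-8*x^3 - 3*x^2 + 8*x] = -24*x^2 - 6*x + 8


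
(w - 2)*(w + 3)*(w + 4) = w^3 + 5*w^2 - 2*w - 24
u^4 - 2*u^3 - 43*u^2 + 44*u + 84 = (u - 7)*(u - 2)*(u + 1)*(u + 6)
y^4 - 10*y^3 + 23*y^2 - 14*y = y*(y - 7)*(y - 2)*(y - 1)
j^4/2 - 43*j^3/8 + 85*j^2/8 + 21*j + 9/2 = (j/2 + 1/2)*(j - 6)^2*(j + 1/4)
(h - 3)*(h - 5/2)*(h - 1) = h^3 - 13*h^2/2 + 13*h - 15/2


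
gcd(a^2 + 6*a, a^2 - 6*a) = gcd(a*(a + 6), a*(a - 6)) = a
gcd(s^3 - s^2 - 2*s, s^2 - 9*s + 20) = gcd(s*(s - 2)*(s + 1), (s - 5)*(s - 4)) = 1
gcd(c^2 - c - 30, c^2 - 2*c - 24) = c - 6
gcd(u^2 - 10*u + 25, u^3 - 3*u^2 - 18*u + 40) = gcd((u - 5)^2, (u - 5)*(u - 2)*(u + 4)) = u - 5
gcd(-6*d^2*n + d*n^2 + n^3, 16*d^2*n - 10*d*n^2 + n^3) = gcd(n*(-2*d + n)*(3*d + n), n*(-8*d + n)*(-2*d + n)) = 2*d*n - n^2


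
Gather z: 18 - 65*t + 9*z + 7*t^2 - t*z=7*t^2 - 65*t + z*(9 - t) + 18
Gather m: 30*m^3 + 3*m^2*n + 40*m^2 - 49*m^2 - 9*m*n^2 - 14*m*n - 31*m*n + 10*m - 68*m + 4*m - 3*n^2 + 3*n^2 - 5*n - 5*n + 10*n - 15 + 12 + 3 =30*m^3 + m^2*(3*n - 9) + m*(-9*n^2 - 45*n - 54)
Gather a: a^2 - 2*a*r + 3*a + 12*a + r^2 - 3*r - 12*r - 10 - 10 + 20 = a^2 + a*(15 - 2*r) + r^2 - 15*r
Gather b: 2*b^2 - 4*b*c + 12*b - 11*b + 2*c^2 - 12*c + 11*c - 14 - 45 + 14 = 2*b^2 + b*(1 - 4*c) + 2*c^2 - c - 45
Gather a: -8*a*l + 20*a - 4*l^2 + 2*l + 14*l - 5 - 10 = a*(20 - 8*l) - 4*l^2 + 16*l - 15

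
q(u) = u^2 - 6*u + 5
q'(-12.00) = -30.00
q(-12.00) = 221.00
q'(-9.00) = -24.00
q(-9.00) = 140.00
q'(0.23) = -5.54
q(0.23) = 3.67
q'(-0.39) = -6.78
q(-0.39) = 7.49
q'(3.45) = 0.90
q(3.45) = -3.80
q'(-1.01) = -8.02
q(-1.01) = 12.08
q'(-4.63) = -15.26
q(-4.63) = 54.22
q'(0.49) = -5.02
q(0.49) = 2.30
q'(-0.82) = -7.64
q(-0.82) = 10.59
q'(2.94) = -0.12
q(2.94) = -4.00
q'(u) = 2*u - 6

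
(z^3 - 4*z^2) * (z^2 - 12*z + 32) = z^5 - 16*z^4 + 80*z^3 - 128*z^2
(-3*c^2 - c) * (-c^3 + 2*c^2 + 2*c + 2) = 3*c^5 - 5*c^4 - 8*c^3 - 8*c^2 - 2*c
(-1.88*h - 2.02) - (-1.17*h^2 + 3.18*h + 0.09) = 1.17*h^2 - 5.06*h - 2.11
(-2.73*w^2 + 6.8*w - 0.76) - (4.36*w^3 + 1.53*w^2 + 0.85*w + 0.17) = -4.36*w^3 - 4.26*w^2 + 5.95*w - 0.93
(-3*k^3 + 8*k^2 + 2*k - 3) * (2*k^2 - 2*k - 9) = -6*k^5 + 22*k^4 + 15*k^3 - 82*k^2 - 12*k + 27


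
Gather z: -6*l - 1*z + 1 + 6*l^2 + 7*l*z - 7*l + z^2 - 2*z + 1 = 6*l^2 - 13*l + z^2 + z*(7*l - 3) + 2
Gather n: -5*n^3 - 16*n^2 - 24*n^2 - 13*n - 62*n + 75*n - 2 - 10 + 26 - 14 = -5*n^3 - 40*n^2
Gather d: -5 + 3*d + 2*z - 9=3*d + 2*z - 14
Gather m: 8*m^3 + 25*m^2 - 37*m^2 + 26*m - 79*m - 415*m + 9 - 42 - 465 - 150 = 8*m^3 - 12*m^2 - 468*m - 648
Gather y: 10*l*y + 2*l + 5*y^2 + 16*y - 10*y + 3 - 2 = 2*l + 5*y^2 + y*(10*l + 6) + 1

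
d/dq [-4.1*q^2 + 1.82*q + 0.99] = 1.82 - 8.2*q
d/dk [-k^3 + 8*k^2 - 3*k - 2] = -3*k^2 + 16*k - 3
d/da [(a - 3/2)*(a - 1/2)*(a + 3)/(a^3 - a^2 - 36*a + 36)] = (-4*a^4 - 123*a^3 + 120*a^2 + 153*a - 216)/(2*(a^6 - 2*a^5 - 71*a^4 + 144*a^3 + 1224*a^2 - 2592*a + 1296))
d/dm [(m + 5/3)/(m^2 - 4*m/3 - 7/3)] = (-9*m^2 - 30*m - 1)/(9*m^4 - 24*m^3 - 26*m^2 + 56*m + 49)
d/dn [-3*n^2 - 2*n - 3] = -6*n - 2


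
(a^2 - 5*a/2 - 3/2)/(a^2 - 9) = (a + 1/2)/(a + 3)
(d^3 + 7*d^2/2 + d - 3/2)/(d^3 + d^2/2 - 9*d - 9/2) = (2*d^2 + d - 1)/(2*d^2 - 5*d - 3)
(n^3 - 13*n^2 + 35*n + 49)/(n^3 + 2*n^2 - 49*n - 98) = (n^2 - 6*n - 7)/(n^2 + 9*n + 14)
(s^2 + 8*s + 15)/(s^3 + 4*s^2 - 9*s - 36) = (s + 5)/(s^2 + s - 12)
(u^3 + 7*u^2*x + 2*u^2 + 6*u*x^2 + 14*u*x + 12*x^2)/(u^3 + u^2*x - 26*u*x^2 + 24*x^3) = (u^2 + u*x + 2*u + 2*x)/(u^2 - 5*u*x + 4*x^2)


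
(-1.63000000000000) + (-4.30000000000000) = -5.93000000000000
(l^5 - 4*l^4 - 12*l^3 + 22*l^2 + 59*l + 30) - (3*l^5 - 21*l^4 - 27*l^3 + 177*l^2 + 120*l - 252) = -2*l^5 + 17*l^4 + 15*l^3 - 155*l^2 - 61*l + 282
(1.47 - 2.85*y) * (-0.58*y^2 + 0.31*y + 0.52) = 1.653*y^3 - 1.7361*y^2 - 1.0263*y + 0.7644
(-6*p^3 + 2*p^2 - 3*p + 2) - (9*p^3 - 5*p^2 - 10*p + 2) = -15*p^3 + 7*p^2 + 7*p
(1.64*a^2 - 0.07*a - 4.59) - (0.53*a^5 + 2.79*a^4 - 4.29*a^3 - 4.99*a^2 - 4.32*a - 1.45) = -0.53*a^5 - 2.79*a^4 + 4.29*a^3 + 6.63*a^2 + 4.25*a - 3.14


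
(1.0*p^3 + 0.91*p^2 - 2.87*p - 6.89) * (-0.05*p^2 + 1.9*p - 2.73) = -0.05*p^5 + 1.8545*p^4 - 0.8575*p^3 - 7.5928*p^2 - 5.2559*p + 18.8097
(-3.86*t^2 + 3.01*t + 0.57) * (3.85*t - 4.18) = -14.861*t^3 + 27.7233*t^2 - 10.3873*t - 2.3826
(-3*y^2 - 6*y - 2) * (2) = -6*y^2 - 12*y - 4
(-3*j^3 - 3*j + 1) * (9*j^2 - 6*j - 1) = -27*j^5 + 18*j^4 - 24*j^3 + 27*j^2 - 3*j - 1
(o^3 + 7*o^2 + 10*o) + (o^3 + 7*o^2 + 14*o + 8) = 2*o^3 + 14*o^2 + 24*o + 8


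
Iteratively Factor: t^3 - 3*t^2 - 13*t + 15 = (t - 5)*(t^2 + 2*t - 3) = (t - 5)*(t + 3)*(t - 1)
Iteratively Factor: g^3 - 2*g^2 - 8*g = (g + 2)*(g^2 - 4*g) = g*(g + 2)*(g - 4)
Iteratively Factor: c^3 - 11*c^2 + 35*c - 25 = (c - 1)*(c^2 - 10*c + 25) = (c - 5)*(c - 1)*(c - 5)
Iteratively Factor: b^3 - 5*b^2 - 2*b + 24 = (b - 3)*(b^2 - 2*b - 8) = (b - 4)*(b - 3)*(b + 2)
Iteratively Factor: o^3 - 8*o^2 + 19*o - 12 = (o - 1)*(o^2 - 7*o + 12) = (o - 3)*(o - 1)*(o - 4)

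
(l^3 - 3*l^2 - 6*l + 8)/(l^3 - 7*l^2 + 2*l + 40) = (l - 1)/(l - 5)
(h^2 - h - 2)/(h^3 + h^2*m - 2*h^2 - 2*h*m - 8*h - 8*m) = (-h^2 + h + 2)/(-h^3 - h^2*m + 2*h^2 + 2*h*m + 8*h + 8*m)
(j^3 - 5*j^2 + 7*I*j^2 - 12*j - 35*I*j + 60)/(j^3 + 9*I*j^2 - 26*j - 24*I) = (j - 5)/(j + 2*I)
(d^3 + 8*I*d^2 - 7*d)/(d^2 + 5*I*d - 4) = d*(d + 7*I)/(d + 4*I)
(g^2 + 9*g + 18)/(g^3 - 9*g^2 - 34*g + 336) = (g + 3)/(g^2 - 15*g + 56)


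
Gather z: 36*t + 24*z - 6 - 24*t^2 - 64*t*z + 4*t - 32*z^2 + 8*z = -24*t^2 + 40*t - 32*z^2 + z*(32 - 64*t) - 6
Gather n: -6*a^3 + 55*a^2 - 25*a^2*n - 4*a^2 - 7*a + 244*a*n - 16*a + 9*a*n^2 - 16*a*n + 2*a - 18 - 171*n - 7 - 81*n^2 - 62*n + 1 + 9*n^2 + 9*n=-6*a^3 + 51*a^2 - 21*a + n^2*(9*a - 72) + n*(-25*a^2 + 228*a - 224) - 24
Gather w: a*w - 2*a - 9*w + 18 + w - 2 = -2*a + w*(a - 8) + 16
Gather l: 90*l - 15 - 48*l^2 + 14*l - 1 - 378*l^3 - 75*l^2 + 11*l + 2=-378*l^3 - 123*l^2 + 115*l - 14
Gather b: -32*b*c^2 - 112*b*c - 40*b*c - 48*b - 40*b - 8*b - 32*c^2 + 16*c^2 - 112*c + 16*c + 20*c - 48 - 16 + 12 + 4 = b*(-32*c^2 - 152*c - 96) - 16*c^2 - 76*c - 48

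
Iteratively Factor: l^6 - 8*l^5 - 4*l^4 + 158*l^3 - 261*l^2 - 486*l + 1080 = (l - 5)*(l^5 - 3*l^4 - 19*l^3 + 63*l^2 + 54*l - 216) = (l - 5)*(l + 2)*(l^4 - 5*l^3 - 9*l^2 + 81*l - 108) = (l - 5)*(l + 2)*(l + 4)*(l^3 - 9*l^2 + 27*l - 27) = (l - 5)*(l - 3)*(l + 2)*(l + 4)*(l^2 - 6*l + 9) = (l - 5)*(l - 3)^2*(l + 2)*(l + 4)*(l - 3)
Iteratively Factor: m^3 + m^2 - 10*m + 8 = (m - 1)*(m^2 + 2*m - 8) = (m - 1)*(m + 4)*(m - 2)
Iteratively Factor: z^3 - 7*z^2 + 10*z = (z - 5)*(z^2 - 2*z) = z*(z - 5)*(z - 2)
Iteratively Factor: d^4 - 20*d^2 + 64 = (d - 4)*(d^3 + 4*d^2 - 4*d - 16) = (d - 4)*(d - 2)*(d^2 + 6*d + 8) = (d - 4)*(d - 2)*(d + 2)*(d + 4)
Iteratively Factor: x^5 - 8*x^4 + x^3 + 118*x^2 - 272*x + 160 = (x - 2)*(x^4 - 6*x^3 - 11*x^2 + 96*x - 80) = (x - 2)*(x + 4)*(x^3 - 10*x^2 + 29*x - 20) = (x - 5)*(x - 2)*(x + 4)*(x^2 - 5*x + 4) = (x - 5)*(x - 4)*(x - 2)*(x + 4)*(x - 1)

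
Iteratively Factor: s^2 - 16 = (s + 4)*(s - 4)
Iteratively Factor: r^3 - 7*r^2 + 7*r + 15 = (r - 5)*(r^2 - 2*r - 3) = (r - 5)*(r - 3)*(r + 1)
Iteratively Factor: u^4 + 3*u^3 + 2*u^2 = (u)*(u^3 + 3*u^2 + 2*u) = u*(u + 1)*(u^2 + 2*u) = u^2*(u + 1)*(u + 2)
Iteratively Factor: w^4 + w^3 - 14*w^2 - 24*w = (w + 2)*(w^3 - w^2 - 12*w) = w*(w + 2)*(w^2 - w - 12) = w*(w - 4)*(w + 2)*(w + 3)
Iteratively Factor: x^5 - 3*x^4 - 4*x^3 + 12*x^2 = (x - 3)*(x^4 - 4*x^2) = x*(x - 3)*(x^3 - 4*x) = x*(x - 3)*(x + 2)*(x^2 - 2*x) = x^2*(x - 3)*(x + 2)*(x - 2)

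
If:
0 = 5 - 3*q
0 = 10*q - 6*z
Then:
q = 5/3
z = 25/9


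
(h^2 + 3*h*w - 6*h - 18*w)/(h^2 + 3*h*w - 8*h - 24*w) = (h - 6)/(h - 8)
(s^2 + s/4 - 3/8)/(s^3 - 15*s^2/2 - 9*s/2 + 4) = (s + 3/4)/(s^2 - 7*s - 8)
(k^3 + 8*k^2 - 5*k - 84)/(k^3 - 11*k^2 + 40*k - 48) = (k^2 + 11*k + 28)/(k^2 - 8*k + 16)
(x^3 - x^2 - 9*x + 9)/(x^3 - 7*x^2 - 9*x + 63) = (x - 1)/(x - 7)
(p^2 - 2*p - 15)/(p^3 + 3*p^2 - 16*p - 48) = (p - 5)/(p^2 - 16)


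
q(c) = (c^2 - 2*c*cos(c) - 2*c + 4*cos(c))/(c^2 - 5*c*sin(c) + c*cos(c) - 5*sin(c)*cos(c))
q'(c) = (2*c*sin(c) + 2*c - 4*sin(c) - 2*cos(c) - 2)/(c^2 - 5*c*sin(c) + c*cos(c) - 5*sin(c)*cos(c)) + (c^2 - 2*c*cos(c) - 2*c + 4*cos(c))*(c*sin(c) + 5*c*cos(c) - 2*c - 5*sin(c)^2 + 5*sin(c) + 5*cos(c)^2 - cos(c))/(c^2 - 5*c*sin(c) + c*cos(c) - 5*sin(c)*cos(c))^2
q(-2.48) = -2.09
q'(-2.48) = 16.35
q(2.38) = -0.82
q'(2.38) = -6.06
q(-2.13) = -0.79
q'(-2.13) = 0.50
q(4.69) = 0.28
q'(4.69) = -0.11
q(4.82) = 0.27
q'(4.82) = -0.08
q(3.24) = 0.77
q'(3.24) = -0.88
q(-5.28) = 1.03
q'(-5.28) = -0.72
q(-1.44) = -1.27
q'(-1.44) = -2.17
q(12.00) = 0.55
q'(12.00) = 0.11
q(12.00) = 0.55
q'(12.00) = 0.11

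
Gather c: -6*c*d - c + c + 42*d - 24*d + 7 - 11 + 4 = -6*c*d + 18*d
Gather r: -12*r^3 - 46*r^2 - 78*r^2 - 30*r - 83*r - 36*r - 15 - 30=-12*r^3 - 124*r^2 - 149*r - 45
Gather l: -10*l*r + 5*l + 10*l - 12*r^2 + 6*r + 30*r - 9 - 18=l*(15 - 10*r) - 12*r^2 + 36*r - 27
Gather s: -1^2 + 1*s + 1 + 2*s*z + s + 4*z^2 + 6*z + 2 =s*(2*z + 2) + 4*z^2 + 6*z + 2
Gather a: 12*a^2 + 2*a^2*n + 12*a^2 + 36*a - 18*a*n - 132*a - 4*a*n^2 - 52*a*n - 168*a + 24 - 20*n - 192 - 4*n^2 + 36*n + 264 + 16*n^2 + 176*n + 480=a^2*(2*n + 24) + a*(-4*n^2 - 70*n - 264) + 12*n^2 + 192*n + 576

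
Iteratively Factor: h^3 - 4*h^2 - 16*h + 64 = (h + 4)*(h^2 - 8*h + 16) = (h - 4)*(h + 4)*(h - 4)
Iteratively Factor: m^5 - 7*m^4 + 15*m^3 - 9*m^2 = (m - 3)*(m^4 - 4*m^3 + 3*m^2) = m*(m - 3)*(m^3 - 4*m^2 + 3*m) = m*(m - 3)*(m - 1)*(m^2 - 3*m) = m*(m - 3)^2*(m - 1)*(m)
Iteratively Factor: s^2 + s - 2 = (s + 2)*(s - 1)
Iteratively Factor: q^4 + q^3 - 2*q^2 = (q)*(q^3 + q^2 - 2*q) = q*(q + 2)*(q^2 - q) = q*(q - 1)*(q + 2)*(q)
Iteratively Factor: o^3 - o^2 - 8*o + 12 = (o - 2)*(o^2 + o - 6) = (o - 2)^2*(o + 3)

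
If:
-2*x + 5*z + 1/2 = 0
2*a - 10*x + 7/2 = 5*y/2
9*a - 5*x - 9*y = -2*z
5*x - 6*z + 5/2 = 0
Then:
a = 6593/234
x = -31/26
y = 3359/117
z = -15/26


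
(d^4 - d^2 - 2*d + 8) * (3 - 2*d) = -2*d^5 + 3*d^4 + 2*d^3 + d^2 - 22*d + 24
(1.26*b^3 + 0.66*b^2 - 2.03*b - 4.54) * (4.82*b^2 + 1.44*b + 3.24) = 6.0732*b^5 + 4.9956*b^4 - 4.7518*b^3 - 22.6676*b^2 - 13.1148*b - 14.7096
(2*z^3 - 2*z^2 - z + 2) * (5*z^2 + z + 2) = 10*z^5 - 8*z^4 - 3*z^3 + 5*z^2 + 4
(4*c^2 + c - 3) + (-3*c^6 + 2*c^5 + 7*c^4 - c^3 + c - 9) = -3*c^6 + 2*c^5 + 7*c^4 - c^3 + 4*c^2 + 2*c - 12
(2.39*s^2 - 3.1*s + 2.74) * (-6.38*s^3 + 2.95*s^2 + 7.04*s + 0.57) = -15.2482*s^5 + 26.8285*s^4 - 9.8006*s^3 - 12.3787*s^2 + 17.5226*s + 1.5618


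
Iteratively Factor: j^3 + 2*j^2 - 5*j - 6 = (j + 1)*(j^2 + j - 6) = (j + 1)*(j + 3)*(j - 2)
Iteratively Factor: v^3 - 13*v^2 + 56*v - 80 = (v - 4)*(v^2 - 9*v + 20) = (v - 4)^2*(v - 5)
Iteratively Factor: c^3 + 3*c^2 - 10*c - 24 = (c + 2)*(c^2 + c - 12) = (c + 2)*(c + 4)*(c - 3)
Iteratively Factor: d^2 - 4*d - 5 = (d - 5)*(d + 1)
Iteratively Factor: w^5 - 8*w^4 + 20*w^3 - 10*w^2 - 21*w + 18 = (w - 3)*(w^4 - 5*w^3 + 5*w^2 + 5*w - 6) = (w - 3)^2*(w^3 - 2*w^2 - w + 2) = (w - 3)^2*(w - 1)*(w^2 - w - 2) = (w - 3)^2*(w - 1)*(w + 1)*(w - 2)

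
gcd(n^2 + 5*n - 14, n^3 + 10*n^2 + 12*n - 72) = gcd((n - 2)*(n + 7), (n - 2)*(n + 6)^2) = n - 2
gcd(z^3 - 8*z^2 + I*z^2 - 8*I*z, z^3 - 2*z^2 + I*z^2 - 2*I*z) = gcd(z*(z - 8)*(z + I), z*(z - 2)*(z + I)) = z^2 + I*z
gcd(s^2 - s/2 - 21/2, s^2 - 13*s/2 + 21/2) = s - 7/2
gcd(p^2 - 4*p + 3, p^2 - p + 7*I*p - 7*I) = p - 1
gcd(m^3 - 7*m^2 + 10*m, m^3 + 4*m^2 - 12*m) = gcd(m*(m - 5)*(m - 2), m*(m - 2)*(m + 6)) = m^2 - 2*m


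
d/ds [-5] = 0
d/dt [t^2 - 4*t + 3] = 2*t - 4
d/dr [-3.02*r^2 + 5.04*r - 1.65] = 5.04 - 6.04*r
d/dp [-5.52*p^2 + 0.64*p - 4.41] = 0.64 - 11.04*p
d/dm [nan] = 0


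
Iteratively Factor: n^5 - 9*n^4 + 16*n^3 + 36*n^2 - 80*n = (n - 4)*(n^4 - 5*n^3 - 4*n^2 + 20*n) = (n - 5)*(n - 4)*(n^3 - 4*n) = (n - 5)*(n - 4)*(n + 2)*(n^2 - 2*n) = (n - 5)*(n - 4)*(n - 2)*(n + 2)*(n)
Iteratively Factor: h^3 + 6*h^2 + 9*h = (h)*(h^2 + 6*h + 9) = h*(h + 3)*(h + 3)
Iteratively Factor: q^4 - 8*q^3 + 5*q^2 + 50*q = (q - 5)*(q^3 - 3*q^2 - 10*q) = q*(q - 5)*(q^2 - 3*q - 10) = q*(q - 5)*(q + 2)*(q - 5)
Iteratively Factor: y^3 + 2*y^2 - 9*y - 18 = (y - 3)*(y^2 + 5*y + 6) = (y - 3)*(y + 2)*(y + 3)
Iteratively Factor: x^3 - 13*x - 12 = (x - 4)*(x^2 + 4*x + 3) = (x - 4)*(x + 3)*(x + 1)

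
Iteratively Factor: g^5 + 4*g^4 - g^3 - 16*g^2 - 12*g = (g - 2)*(g^4 + 6*g^3 + 11*g^2 + 6*g) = (g - 2)*(g + 1)*(g^3 + 5*g^2 + 6*g) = (g - 2)*(g + 1)*(g + 2)*(g^2 + 3*g) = (g - 2)*(g + 1)*(g + 2)*(g + 3)*(g)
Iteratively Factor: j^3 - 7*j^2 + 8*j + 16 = (j + 1)*(j^2 - 8*j + 16) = (j - 4)*(j + 1)*(j - 4)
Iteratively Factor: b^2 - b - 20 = (b - 5)*(b + 4)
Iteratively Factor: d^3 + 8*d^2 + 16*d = (d + 4)*(d^2 + 4*d) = d*(d + 4)*(d + 4)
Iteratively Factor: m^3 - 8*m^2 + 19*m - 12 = (m - 4)*(m^2 - 4*m + 3) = (m - 4)*(m - 3)*(m - 1)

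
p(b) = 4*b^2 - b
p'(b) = 8*b - 1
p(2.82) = 28.99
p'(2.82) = 21.56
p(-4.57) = 88.11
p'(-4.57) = -37.56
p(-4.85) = 98.94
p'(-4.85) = -39.80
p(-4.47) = 84.39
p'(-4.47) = -36.76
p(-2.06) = 19.03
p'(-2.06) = -17.48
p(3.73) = 51.92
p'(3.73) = 28.84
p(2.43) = 21.19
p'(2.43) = 18.44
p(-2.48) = 27.08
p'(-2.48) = -20.84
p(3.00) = 33.00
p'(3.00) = 23.00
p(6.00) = 138.00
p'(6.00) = 47.00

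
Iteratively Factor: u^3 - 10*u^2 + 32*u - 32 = (u - 4)*(u^2 - 6*u + 8) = (u - 4)^2*(u - 2)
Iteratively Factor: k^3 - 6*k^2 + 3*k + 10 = (k - 5)*(k^2 - k - 2) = (k - 5)*(k - 2)*(k + 1)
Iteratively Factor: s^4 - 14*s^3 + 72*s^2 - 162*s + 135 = (s - 3)*(s^3 - 11*s^2 + 39*s - 45) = (s - 3)^2*(s^2 - 8*s + 15) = (s - 5)*(s - 3)^2*(s - 3)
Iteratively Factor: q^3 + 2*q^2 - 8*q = (q - 2)*(q^2 + 4*q) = q*(q - 2)*(q + 4)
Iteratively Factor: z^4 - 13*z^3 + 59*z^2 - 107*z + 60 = (z - 4)*(z^3 - 9*z^2 + 23*z - 15) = (z - 4)*(z - 3)*(z^2 - 6*z + 5) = (z - 5)*(z - 4)*(z - 3)*(z - 1)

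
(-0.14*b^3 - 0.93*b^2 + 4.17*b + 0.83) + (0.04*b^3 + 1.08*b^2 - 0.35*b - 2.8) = -0.1*b^3 + 0.15*b^2 + 3.82*b - 1.97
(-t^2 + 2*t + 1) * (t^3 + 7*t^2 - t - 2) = -t^5 - 5*t^4 + 16*t^3 + 7*t^2 - 5*t - 2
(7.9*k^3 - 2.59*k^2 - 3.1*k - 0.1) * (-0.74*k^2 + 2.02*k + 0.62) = -5.846*k^5 + 17.8746*k^4 + 1.9602*k^3 - 7.7938*k^2 - 2.124*k - 0.062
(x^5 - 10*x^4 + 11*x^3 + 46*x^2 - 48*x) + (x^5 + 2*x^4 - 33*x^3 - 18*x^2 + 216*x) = 2*x^5 - 8*x^4 - 22*x^3 + 28*x^2 + 168*x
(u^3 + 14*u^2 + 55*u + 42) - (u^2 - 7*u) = u^3 + 13*u^2 + 62*u + 42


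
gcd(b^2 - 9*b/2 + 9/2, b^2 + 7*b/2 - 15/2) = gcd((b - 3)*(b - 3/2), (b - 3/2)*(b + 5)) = b - 3/2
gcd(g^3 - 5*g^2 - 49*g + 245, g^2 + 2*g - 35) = g^2 + 2*g - 35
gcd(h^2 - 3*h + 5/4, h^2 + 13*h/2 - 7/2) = h - 1/2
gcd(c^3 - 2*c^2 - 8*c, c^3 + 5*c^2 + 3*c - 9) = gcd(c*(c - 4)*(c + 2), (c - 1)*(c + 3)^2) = 1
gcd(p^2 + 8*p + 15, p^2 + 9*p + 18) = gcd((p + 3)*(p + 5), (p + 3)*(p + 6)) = p + 3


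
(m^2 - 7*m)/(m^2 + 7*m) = (m - 7)/(m + 7)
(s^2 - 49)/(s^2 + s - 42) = (s - 7)/(s - 6)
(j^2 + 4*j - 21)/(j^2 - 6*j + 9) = (j + 7)/(j - 3)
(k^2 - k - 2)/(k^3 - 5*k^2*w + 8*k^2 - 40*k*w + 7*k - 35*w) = (2 - k)/(-k^2 + 5*k*w - 7*k + 35*w)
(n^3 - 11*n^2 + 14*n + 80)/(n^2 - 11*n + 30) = (n^2 - 6*n - 16)/(n - 6)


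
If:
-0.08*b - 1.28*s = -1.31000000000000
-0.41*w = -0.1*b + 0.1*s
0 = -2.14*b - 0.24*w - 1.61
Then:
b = -0.70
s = 1.07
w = -0.43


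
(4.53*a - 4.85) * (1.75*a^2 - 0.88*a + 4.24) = 7.9275*a^3 - 12.4739*a^2 + 23.4752*a - 20.564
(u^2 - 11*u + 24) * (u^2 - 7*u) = u^4 - 18*u^3 + 101*u^2 - 168*u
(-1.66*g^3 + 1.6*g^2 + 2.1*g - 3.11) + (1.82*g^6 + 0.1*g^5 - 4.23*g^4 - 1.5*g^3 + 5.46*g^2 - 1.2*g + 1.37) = 1.82*g^6 + 0.1*g^5 - 4.23*g^4 - 3.16*g^3 + 7.06*g^2 + 0.9*g - 1.74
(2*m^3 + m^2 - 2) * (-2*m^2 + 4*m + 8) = -4*m^5 + 6*m^4 + 20*m^3 + 12*m^2 - 8*m - 16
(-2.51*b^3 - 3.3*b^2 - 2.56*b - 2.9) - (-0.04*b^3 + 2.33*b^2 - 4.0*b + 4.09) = -2.47*b^3 - 5.63*b^2 + 1.44*b - 6.99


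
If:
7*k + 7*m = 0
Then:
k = -m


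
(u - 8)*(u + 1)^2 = u^3 - 6*u^2 - 15*u - 8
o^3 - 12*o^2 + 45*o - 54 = (o - 6)*(o - 3)^2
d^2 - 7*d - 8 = (d - 8)*(d + 1)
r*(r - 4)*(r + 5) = r^3 + r^2 - 20*r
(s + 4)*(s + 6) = s^2 + 10*s + 24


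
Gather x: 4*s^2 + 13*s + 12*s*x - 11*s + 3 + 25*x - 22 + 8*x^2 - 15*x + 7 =4*s^2 + 2*s + 8*x^2 + x*(12*s + 10) - 12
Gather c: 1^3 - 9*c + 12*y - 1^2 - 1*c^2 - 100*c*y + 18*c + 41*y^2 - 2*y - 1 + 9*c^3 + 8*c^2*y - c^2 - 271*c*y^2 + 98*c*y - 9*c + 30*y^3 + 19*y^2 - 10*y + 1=9*c^3 + c^2*(8*y - 2) + c*(-271*y^2 - 2*y) + 30*y^3 + 60*y^2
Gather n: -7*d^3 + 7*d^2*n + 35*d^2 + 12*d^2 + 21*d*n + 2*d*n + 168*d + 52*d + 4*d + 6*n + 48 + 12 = -7*d^3 + 47*d^2 + 224*d + n*(7*d^2 + 23*d + 6) + 60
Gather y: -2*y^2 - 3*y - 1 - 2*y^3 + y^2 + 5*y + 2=-2*y^3 - y^2 + 2*y + 1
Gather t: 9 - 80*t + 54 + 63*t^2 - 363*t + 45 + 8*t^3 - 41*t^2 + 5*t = 8*t^3 + 22*t^2 - 438*t + 108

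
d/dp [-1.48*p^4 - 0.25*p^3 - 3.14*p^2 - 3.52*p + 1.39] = -5.92*p^3 - 0.75*p^2 - 6.28*p - 3.52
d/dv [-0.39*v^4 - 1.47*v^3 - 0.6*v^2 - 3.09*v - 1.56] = -1.56*v^3 - 4.41*v^2 - 1.2*v - 3.09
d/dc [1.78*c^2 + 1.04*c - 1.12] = 3.56*c + 1.04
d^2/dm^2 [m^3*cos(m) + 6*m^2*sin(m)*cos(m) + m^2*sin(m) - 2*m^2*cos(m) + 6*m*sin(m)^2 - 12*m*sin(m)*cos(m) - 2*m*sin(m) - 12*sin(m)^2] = -m^3*cos(m) - 7*m^2*sin(m) - 12*m^2*sin(2*m) + 2*m^2*cos(m) + 24*m*sin(2*m) + 10*sqrt(2)*m*sin(m + pi/4) + 36*m*cos(2*m) + 2*sin(m) + 18*sin(2*m) - 8*cos(m) - 48*cos(2*m)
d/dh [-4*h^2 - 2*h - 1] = -8*h - 2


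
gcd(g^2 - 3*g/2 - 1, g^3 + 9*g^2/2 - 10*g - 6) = g^2 - 3*g/2 - 1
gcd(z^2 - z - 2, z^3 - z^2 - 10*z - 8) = z + 1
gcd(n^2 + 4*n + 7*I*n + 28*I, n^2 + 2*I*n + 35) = n + 7*I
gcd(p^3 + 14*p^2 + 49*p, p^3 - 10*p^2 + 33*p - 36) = 1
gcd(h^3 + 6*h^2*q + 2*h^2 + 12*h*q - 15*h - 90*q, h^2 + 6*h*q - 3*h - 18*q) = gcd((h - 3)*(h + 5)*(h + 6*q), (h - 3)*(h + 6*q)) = h^2 + 6*h*q - 3*h - 18*q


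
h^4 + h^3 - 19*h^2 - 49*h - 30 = (h - 5)*(h + 1)*(h + 2)*(h + 3)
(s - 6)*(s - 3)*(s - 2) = s^3 - 11*s^2 + 36*s - 36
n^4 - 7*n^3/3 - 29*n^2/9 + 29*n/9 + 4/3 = (n - 3)*(n - 1)*(n + 1/3)*(n + 4/3)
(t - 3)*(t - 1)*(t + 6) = t^3 + 2*t^2 - 21*t + 18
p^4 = p^4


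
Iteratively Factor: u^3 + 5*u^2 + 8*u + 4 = (u + 2)*(u^2 + 3*u + 2) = (u + 1)*(u + 2)*(u + 2)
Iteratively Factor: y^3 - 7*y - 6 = (y + 2)*(y^2 - 2*y - 3) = (y - 3)*(y + 2)*(y + 1)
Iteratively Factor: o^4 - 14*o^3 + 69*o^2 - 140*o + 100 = (o - 5)*(o^3 - 9*o^2 + 24*o - 20) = (o - 5)^2*(o^2 - 4*o + 4) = (o - 5)^2*(o - 2)*(o - 2)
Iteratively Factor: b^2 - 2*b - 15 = (b + 3)*(b - 5)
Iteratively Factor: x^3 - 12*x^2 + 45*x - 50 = (x - 5)*(x^2 - 7*x + 10) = (x - 5)^2*(x - 2)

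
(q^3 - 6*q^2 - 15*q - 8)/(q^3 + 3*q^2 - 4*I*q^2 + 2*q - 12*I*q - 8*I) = (q^2 - 7*q - 8)/(q^2 + q*(2 - 4*I) - 8*I)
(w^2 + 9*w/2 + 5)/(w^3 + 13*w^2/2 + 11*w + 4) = (2*w + 5)/(2*w^2 + 9*w + 4)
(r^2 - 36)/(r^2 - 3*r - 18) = (r + 6)/(r + 3)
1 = 1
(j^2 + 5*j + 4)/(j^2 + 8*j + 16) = (j + 1)/(j + 4)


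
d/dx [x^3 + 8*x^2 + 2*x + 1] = 3*x^2 + 16*x + 2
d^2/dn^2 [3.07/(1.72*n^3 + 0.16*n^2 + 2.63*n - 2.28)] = (-(31.6824*n + 0.9824)*(1.72*n^3 + 0.16*n^2 + 2.63*n - 2.28) + 3.07*(5.16*n^2 + 0.32*n + 2.63)*(10.32*n^2 + 0.64*n + 5.26))/(1.72*n^3 + 0.16*n^2 + 2.63*n - 2.28)^3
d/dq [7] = 0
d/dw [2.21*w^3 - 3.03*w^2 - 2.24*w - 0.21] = 6.63*w^2 - 6.06*w - 2.24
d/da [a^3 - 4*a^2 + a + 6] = 3*a^2 - 8*a + 1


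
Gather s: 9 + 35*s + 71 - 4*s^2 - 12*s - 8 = -4*s^2 + 23*s + 72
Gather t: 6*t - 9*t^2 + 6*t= -9*t^2 + 12*t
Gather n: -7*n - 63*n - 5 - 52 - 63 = -70*n - 120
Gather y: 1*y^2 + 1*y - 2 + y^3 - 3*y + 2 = y^3 + y^2 - 2*y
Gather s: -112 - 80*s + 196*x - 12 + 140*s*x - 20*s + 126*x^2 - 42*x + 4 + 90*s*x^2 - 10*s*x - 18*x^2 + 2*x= s*(90*x^2 + 130*x - 100) + 108*x^2 + 156*x - 120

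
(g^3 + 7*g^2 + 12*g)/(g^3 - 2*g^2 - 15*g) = (g + 4)/(g - 5)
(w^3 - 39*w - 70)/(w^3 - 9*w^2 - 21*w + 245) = (w + 2)/(w - 7)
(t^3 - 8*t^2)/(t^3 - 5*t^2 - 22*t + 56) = t^2*(t - 8)/(t^3 - 5*t^2 - 22*t + 56)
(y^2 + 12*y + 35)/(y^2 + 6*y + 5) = (y + 7)/(y + 1)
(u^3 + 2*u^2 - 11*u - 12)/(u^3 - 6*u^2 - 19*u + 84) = (u + 1)/(u - 7)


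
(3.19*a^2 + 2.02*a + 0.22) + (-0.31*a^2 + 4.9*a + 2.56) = 2.88*a^2 + 6.92*a + 2.78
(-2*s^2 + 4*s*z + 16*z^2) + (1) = -2*s^2 + 4*s*z + 16*z^2 + 1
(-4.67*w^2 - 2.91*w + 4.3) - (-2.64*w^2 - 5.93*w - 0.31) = -2.03*w^2 + 3.02*w + 4.61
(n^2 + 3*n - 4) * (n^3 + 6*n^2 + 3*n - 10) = n^5 + 9*n^4 + 17*n^3 - 25*n^2 - 42*n + 40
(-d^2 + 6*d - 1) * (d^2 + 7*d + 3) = -d^4 - d^3 + 38*d^2 + 11*d - 3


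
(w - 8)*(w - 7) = w^2 - 15*w + 56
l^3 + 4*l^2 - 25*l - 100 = (l - 5)*(l + 4)*(l + 5)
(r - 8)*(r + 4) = r^2 - 4*r - 32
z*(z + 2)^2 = z^3 + 4*z^2 + 4*z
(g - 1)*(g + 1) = g^2 - 1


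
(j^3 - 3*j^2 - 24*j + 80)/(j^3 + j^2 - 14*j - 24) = (j^2 + j - 20)/(j^2 + 5*j + 6)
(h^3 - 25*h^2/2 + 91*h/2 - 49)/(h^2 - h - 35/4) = 2*(h^2 - 9*h + 14)/(2*h + 5)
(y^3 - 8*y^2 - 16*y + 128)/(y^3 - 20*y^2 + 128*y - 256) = (y + 4)/(y - 8)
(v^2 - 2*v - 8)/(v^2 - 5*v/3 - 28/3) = 3*(v + 2)/(3*v + 7)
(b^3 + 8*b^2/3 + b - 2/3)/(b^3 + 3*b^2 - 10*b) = (b^3 + 8*b^2/3 + b - 2/3)/(b*(b^2 + 3*b - 10))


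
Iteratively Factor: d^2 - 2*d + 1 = (d - 1)*(d - 1)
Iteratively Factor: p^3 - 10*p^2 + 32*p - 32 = (p - 4)*(p^2 - 6*p + 8) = (p - 4)*(p - 2)*(p - 4)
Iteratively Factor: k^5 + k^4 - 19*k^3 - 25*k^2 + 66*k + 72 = (k + 3)*(k^4 - 2*k^3 - 13*k^2 + 14*k + 24) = (k + 1)*(k + 3)*(k^3 - 3*k^2 - 10*k + 24) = (k - 2)*(k + 1)*(k + 3)*(k^2 - k - 12) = (k - 2)*(k + 1)*(k + 3)^2*(k - 4)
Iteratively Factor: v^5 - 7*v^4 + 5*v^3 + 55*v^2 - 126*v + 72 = (v - 2)*(v^4 - 5*v^3 - 5*v^2 + 45*v - 36) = (v - 2)*(v - 1)*(v^3 - 4*v^2 - 9*v + 36) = (v - 2)*(v - 1)*(v + 3)*(v^2 - 7*v + 12) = (v - 3)*(v - 2)*(v - 1)*(v + 3)*(v - 4)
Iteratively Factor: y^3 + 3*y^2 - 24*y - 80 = (y - 5)*(y^2 + 8*y + 16) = (y - 5)*(y + 4)*(y + 4)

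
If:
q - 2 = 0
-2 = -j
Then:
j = 2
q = 2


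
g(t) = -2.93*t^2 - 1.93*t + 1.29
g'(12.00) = -72.25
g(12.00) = -443.79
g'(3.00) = -19.51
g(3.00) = -30.87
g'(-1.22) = 5.22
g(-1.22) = -0.72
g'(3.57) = -22.85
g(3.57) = -42.94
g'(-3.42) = 18.11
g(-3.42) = -26.38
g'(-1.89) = 9.15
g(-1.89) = -5.53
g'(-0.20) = -0.76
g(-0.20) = 1.56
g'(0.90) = -7.20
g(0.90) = -2.82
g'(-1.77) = 8.44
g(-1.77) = -4.47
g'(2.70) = -17.75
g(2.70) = -25.28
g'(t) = -5.86*t - 1.93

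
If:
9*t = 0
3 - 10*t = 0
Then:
No Solution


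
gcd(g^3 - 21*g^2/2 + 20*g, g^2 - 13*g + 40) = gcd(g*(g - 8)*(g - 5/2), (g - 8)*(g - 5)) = g - 8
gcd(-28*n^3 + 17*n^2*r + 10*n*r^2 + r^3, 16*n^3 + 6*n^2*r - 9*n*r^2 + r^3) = 1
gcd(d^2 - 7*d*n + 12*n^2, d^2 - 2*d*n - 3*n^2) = d - 3*n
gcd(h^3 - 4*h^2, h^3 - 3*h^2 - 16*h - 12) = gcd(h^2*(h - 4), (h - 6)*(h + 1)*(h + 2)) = 1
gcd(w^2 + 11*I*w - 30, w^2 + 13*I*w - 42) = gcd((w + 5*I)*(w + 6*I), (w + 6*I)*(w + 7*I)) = w + 6*I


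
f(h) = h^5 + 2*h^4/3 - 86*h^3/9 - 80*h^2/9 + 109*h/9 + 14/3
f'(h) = 5*h^4 + 8*h^3/3 - 86*h^2/3 - 160*h/9 + 109/9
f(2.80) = -27.79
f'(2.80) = 103.45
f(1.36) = -12.41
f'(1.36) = -41.28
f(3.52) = 163.15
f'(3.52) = 478.26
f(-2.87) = -26.91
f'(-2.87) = 103.20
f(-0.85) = -6.28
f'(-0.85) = 7.48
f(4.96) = 2085.53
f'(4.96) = 2570.28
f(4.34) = 884.93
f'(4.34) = 1386.89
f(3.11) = 22.23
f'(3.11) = 227.52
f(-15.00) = -695552.00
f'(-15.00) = 237953.78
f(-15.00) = -695552.00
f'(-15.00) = 237953.78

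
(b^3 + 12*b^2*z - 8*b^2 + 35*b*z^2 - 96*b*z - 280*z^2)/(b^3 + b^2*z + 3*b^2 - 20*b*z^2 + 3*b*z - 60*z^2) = (-b^2 - 7*b*z + 8*b + 56*z)/(-b^2 + 4*b*z - 3*b + 12*z)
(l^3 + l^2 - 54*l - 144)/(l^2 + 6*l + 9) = (l^2 - 2*l - 48)/(l + 3)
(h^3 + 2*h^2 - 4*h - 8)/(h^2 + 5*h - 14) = (h^2 + 4*h + 4)/(h + 7)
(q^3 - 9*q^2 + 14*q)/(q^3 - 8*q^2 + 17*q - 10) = q*(q - 7)/(q^2 - 6*q + 5)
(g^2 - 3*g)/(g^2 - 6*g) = (g - 3)/(g - 6)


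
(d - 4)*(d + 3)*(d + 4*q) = d^3 + 4*d^2*q - d^2 - 4*d*q - 12*d - 48*q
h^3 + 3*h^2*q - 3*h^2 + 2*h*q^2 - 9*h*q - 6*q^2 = (h - 3)*(h + q)*(h + 2*q)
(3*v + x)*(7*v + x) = 21*v^2 + 10*v*x + x^2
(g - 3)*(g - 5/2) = g^2 - 11*g/2 + 15/2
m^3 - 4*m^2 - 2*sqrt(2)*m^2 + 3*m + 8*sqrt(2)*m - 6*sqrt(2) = (m - 3)*(m - 1)*(m - 2*sqrt(2))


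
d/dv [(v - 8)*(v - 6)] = 2*v - 14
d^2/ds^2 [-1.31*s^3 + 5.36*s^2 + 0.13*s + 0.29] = 10.72 - 7.86*s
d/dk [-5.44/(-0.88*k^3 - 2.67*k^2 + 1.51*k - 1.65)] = (-14.3616*k^2 - 29.0496*k + 8.2144)/(0.88*k^3 + 2.67*k^2 - 1.51*k + 1.65)^2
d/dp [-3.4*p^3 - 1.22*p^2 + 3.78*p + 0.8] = -10.2*p^2 - 2.44*p + 3.78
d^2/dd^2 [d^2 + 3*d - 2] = 2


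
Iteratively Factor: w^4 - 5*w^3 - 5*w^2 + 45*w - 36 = (w - 4)*(w^3 - w^2 - 9*w + 9) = (w - 4)*(w - 3)*(w^2 + 2*w - 3) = (w - 4)*(w - 3)*(w - 1)*(w + 3)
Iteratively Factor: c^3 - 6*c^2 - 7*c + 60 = (c + 3)*(c^2 - 9*c + 20) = (c - 5)*(c + 3)*(c - 4)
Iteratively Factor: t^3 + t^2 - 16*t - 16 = (t - 4)*(t^2 + 5*t + 4) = (t - 4)*(t + 4)*(t + 1)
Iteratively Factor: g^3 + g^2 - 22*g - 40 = (g + 2)*(g^2 - g - 20) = (g + 2)*(g + 4)*(g - 5)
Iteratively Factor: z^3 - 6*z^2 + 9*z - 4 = (z - 1)*(z^2 - 5*z + 4) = (z - 1)^2*(z - 4)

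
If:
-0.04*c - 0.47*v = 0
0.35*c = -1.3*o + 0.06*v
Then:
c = -11.75*v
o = 3.20961538461538*v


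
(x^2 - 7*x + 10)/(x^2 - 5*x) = (x - 2)/x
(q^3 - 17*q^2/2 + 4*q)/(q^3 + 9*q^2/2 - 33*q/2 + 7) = q*(q - 8)/(q^2 + 5*q - 14)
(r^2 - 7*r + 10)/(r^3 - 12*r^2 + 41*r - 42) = (r - 5)/(r^2 - 10*r + 21)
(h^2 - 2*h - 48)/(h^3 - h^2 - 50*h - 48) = 1/(h + 1)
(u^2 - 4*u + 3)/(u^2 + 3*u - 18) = (u - 1)/(u + 6)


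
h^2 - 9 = (h - 3)*(h + 3)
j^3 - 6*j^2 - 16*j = j*(j - 8)*(j + 2)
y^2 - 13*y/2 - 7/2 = (y - 7)*(y + 1/2)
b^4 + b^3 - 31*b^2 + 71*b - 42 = (b - 3)*(b - 2)*(b - 1)*(b + 7)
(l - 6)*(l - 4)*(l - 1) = l^3 - 11*l^2 + 34*l - 24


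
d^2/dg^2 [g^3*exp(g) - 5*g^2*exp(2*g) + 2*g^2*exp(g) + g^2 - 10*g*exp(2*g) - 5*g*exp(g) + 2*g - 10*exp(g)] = g^3*exp(g) - 20*g^2*exp(2*g) + 8*g^2*exp(g) - 80*g*exp(2*g) + 9*g*exp(g) - 50*exp(2*g) - 16*exp(g) + 2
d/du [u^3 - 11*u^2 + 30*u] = 3*u^2 - 22*u + 30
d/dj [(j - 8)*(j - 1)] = 2*j - 9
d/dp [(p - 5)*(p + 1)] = 2*p - 4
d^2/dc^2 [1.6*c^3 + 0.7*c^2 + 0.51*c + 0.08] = 9.6*c + 1.4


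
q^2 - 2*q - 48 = (q - 8)*(q + 6)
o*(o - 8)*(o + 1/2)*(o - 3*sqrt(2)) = o^4 - 15*o^3/2 - 3*sqrt(2)*o^3 - 4*o^2 + 45*sqrt(2)*o^2/2 + 12*sqrt(2)*o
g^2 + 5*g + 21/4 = (g + 3/2)*(g + 7/2)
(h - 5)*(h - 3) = h^2 - 8*h + 15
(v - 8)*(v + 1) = v^2 - 7*v - 8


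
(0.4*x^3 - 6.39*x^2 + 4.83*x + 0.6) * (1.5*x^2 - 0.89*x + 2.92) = 0.6*x^5 - 9.941*x^4 + 14.1001*x^3 - 22.0575*x^2 + 13.5696*x + 1.752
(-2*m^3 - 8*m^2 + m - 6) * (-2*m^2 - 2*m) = 4*m^5 + 20*m^4 + 14*m^3 + 10*m^2 + 12*m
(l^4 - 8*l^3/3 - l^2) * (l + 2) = l^5 - 2*l^4/3 - 19*l^3/3 - 2*l^2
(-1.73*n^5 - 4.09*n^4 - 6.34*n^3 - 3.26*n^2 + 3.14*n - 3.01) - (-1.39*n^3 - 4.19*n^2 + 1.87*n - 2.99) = -1.73*n^5 - 4.09*n^4 - 4.95*n^3 + 0.930000000000001*n^2 + 1.27*n - 0.0199999999999996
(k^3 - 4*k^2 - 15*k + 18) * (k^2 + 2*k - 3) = k^5 - 2*k^4 - 26*k^3 + 81*k - 54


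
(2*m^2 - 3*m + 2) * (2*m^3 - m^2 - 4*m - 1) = 4*m^5 - 8*m^4 - m^3 + 8*m^2 - 5*m - 2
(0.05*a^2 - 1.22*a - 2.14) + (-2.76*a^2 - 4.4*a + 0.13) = -2.71*a^2 - 5.62*a - 2.01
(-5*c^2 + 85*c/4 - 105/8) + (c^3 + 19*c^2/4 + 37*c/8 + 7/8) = c^3 - c^2/4 + 207*c/8 - 49/4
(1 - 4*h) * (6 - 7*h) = 28*h^2 - 31*h + 6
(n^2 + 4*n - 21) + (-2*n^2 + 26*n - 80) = -n^2 + 30*n - 101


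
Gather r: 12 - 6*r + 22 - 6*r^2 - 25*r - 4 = -6*r^2 - 31*r + 30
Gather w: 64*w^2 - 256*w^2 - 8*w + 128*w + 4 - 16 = -192*w^2 + 120*w - 12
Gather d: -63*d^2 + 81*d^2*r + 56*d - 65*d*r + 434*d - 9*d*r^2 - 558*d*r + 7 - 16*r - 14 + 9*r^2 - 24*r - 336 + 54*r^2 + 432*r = d^2*(81*r - 63) + d*(-9*r^2 - 623*r + 490) + 63*r^2 + 392*r - 343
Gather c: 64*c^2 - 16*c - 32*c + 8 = 64*c^2 - 48*c + 8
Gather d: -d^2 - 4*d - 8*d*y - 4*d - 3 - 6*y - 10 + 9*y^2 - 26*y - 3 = -d^2 + d*(-8*y - 8) + 9*y^2 - 32*y - 16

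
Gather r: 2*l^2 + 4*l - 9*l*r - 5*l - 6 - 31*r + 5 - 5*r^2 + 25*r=2*l^2 - l - 5*r^2 + r*(-9*l - 6) - 1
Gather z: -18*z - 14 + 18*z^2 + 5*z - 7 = 18*z^2 - 13*z - 21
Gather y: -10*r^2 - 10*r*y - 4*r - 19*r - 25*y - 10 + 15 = -10*r^2 - 23*r + y*(-10*r - 25) + 5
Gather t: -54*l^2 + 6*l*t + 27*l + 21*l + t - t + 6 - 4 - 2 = -54*l^2 + 6*l*t + 48*l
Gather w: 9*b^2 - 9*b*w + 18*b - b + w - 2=9*b^2 + 17*b + w*(1 - 9*b) - 2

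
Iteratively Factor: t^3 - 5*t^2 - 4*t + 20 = (t + 2)*(t^2 - 7*t + 10) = (t - 5)*(t + 2)*(t - 2)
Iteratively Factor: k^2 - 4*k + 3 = (k - 1)*(k - 3)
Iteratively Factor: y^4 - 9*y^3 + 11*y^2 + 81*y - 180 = (y - 5)*(y^3 - 4*y^2 - 9*y + 36) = (y - 5)*(y + 3)*(y^2 - 7*y + 12) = (y - 5)*(y - 4)*(y + 3)*(y - 3)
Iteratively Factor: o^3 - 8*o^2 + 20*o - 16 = (o - 2)*(o^2 - 6*o + 8) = (o - 2)^2*(o - 4)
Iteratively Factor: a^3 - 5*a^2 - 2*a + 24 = (a - 4)*(a^2 - a - 6) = (a - 4)*(a - 3)*(a + 2)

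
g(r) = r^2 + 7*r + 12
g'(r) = 2*r + 7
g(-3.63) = -0.23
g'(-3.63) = -0.26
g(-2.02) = 1.94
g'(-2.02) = 2.96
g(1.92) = 29.13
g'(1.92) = 10.84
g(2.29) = 33.27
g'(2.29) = 11.58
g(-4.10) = 0.11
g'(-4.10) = -1.20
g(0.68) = 17.22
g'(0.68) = 8.36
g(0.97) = 19.73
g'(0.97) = 8.94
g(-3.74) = -0.19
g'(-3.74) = -0.48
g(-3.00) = 0.00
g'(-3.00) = 1.00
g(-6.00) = 6.00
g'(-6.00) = -5.00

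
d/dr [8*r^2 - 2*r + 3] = 16*r - 2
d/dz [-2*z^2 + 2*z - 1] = 2 - 4*z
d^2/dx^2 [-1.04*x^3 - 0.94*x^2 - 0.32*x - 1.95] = -6.24*x - 1.88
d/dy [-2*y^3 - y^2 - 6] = 2*y*(-3*y - 1)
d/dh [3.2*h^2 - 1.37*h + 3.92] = 6.4*h - 1.37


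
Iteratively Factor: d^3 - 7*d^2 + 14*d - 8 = (d - 2)*(d^2 - 5*d + 4) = (d - 4)*(d - 2)*(d - 1)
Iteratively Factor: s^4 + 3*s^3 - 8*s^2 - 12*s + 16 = (s - 2)*(s^3 + 5*s^2 + 2*s - 8) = (s - 2)*(s + 4)*(s^2 + s - 2) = (s - 2)*(s - 1)*(s + 4)*(s + 2)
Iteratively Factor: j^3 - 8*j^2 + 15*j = (j - 5)*(j^2 - 3*j) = (j - 5)*(j - 3)*(j)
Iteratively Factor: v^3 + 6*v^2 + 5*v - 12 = (v + 3)*(v^2 + 3*v - 4) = (v + 3)*(v + 4)*(v - 1)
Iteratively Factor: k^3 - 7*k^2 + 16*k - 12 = (k - 2)*(k^2 - 5*k + 6) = (k - 2)^2*(k - 3)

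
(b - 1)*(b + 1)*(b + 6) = b^3 + 6*b^2 - b - 6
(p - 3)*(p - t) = p^2 - p*t - 3*p + 3*t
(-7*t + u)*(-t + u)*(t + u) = 7*t^3 - t^2*u - 7*t*u^2 + u^3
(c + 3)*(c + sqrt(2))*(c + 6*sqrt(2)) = c^3 + 3*c^2 + 7*sqrt(2)*c^2 + 12*c + 21*sqrt(2)*c + 36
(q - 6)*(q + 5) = q^2 - q - 30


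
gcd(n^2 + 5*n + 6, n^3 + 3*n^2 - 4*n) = 1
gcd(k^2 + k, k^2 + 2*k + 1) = k + 1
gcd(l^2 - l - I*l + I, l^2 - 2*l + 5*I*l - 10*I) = 1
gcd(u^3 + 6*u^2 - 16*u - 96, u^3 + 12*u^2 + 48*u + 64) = u + 4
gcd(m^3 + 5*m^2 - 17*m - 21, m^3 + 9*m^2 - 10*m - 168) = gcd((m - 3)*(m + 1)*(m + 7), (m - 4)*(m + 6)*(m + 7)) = m + 7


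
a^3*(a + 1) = a^4 + a^3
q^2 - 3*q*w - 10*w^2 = (q - 5*w)*(q + 2*w)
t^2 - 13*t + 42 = (t - 7)*(t - 6)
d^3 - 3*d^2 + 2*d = d*(d - 2)*(d - 1)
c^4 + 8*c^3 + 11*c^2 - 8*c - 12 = (c - 1)*(c + 1)*(c + 2)*(c + 6)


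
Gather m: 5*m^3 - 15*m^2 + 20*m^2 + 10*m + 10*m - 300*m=5*m^3 + 5*m^2 - 280*m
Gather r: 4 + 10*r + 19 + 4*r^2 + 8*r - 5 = 4*r^2 + 18*r + 18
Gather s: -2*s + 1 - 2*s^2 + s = -2*s^2 - s + 1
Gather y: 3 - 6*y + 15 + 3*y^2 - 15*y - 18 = 3*y^2 - 21*y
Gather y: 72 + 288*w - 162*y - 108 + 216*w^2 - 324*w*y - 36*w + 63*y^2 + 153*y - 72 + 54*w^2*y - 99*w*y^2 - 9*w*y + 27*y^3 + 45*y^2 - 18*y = 216*w^2 + 252*w + 27*y^3 + y^2*(108 - 99*w) + y*(54*w^2 - 333*w - 27) - 108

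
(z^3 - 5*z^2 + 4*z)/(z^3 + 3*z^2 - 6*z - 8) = z*(z^2 - 5*z + 4)/(z^3 + 3*z^2 - 6*z - 8)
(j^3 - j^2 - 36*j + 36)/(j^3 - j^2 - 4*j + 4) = (j^2 - 36)/(j^2 - 4)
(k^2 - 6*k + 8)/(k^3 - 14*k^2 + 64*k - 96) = (k - 2)/(k^2 - 10*k + 24)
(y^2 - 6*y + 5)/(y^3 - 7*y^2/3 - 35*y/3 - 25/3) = 3*(y - 1)/(3*y^2 + 8*y + 5)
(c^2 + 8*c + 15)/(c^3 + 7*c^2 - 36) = (c + 5)/(c^2 + 4*c - 12)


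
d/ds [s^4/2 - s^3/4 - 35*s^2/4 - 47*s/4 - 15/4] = 2*s^3 - 3*s^2/4 - 35*s/2 - 47/4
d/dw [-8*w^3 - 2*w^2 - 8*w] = -24*w^2 - 4*w - 8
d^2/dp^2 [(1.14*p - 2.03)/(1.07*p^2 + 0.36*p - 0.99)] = ((3.5234 - 7.3188*p)*(1.07*p^2 + 0.36*p - 0.99) + (1.14*p - 2.03)*(2.14*p + 0.36)*(4.28*p + 0.72))/(1.07*p^2 + 0.36*p - 0.99)^3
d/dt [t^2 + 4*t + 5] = 2*t + 4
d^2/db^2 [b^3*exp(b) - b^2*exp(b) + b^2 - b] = b^3*exp(b) + 5*b^2*exp(b) + 2*b*exp(b) - 2*exp(b) + 2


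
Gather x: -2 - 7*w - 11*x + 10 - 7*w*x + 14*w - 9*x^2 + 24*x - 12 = 7*w - 9*x^2 + x*(13 - 7*w) - 4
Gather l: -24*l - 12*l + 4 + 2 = 6 - 36*l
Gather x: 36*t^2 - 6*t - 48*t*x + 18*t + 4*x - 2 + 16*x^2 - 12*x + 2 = 36*t^2 + 12*t + 16*x^2 + x*(-48*t - 8)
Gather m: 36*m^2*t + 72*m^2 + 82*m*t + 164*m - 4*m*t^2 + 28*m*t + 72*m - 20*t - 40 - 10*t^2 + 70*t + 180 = m^2*(36*t + 72) + m*(-4*t^2 + 110*t + 236) - 10*t^2 + 50*t + 140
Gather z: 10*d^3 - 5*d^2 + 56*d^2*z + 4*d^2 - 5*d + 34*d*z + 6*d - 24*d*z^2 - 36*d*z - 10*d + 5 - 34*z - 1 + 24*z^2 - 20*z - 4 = 10*d^3 - d^2 - 9*d + z^2*(24 - 24*d) + z*(56*d^2 - 2*d - 54)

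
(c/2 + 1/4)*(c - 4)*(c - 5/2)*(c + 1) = c^4/2 - 5*c^3/2 + 3*c^2/8 + 47*c/8 + 5/2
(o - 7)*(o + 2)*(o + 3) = o^3 - 2*o^2 - 29*o - 42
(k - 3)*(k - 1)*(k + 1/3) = k^3 - 11*k^2/3 + 5*k/3 + 1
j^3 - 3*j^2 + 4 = (j - 2)^2*(j + 1)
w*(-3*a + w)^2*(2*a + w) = 18*a^3*w - 3*a^2*w^2 - 4*a*w^3 + w^4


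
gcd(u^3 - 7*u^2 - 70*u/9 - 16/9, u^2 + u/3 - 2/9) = u + 2/3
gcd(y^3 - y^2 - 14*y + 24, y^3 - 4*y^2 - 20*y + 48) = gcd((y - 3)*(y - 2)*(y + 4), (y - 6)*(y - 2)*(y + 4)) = y^2 + 2*y - 8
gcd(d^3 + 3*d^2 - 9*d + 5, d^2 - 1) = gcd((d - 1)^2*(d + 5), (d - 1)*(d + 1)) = d - 1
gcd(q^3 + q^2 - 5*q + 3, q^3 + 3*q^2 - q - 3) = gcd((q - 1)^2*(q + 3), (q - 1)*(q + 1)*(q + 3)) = q^2 + 2*q - 3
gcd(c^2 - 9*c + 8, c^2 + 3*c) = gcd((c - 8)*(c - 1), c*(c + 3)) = 1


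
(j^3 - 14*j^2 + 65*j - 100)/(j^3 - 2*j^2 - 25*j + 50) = (j^2 - 9*j + 20)/(j^2 + 3*j - 10)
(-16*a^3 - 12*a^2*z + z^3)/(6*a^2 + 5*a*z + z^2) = (-8*a^2 - 2*a*z + z^2)/(3*a + z)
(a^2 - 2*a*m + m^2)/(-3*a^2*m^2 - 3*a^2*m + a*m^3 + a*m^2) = (-a^2 + 2*a*m - m^2)/(a*m*(3*a*m + 3*a - m^2 - m))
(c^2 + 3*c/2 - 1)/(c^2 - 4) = (c - 1/2)/(c - 2)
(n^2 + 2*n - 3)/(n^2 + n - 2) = (n + 3)/(n + 2)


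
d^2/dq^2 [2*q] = 0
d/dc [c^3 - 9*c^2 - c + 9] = 3*c^2 - 18*c - 1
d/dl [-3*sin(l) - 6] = -3*cos(l)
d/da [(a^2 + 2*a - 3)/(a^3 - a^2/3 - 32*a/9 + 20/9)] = 9*(-9*a^4 - 36*a^3 + 55*a^2 + 22*a - 56)/(81*a^6 - 54*a^5 - 567*a^4 + 552*a^3 + 904*a^2 - 1280*a + 400)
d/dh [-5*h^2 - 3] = -10*h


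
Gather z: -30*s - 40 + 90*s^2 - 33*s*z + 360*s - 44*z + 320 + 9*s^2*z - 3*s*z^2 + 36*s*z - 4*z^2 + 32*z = 90*s^2 + 330*s + z^2*(-3*s - 4) + z*(9*s^2 + 3*s - 12) + 280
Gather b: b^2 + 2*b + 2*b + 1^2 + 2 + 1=b^2 + 4*b + 4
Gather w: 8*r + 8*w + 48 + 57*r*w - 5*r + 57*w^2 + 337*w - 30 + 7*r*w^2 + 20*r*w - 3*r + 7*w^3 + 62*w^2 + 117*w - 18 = 7*w^3 + w^2*(7*r + 119) + w*(77*r + 462)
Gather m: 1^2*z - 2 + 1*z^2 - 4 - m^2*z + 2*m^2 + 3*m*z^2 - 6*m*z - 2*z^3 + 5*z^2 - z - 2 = m^2*(2 - z) + m*(3*z^2 - 6*z) - 2*z^3 + 6*z^2 - 8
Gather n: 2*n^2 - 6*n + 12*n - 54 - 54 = 2*n^2 + 6*n - 108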